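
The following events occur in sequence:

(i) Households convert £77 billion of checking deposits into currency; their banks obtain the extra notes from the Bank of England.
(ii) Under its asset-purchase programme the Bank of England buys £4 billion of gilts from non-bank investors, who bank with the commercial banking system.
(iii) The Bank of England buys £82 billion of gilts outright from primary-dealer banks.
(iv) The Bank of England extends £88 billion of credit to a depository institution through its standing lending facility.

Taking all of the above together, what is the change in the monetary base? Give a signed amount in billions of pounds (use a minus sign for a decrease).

Currency withdrawal £77 billion: just a shift between currency and reserves — both are base money → 0.
Asset purchase (from non-banks) £4 billion: Bank of England balance sheet expands → +£4B.
OMO purchase (from banks) £82 billion: Bank of England balance sheet expands → +£82B.
Discount-window loan £88 billion: Bank of England balance sheet expands → +£88B.
Net: 0 + 4 + 82 + 88 = +£174 billion.

+£174 billion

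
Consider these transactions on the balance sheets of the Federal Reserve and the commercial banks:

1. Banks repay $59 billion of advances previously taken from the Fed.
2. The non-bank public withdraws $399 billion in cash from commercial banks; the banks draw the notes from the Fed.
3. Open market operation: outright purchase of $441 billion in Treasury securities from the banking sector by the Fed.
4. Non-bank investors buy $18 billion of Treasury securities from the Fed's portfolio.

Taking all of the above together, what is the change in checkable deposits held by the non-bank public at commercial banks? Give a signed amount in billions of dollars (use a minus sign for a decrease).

-$417 billion

Fed balance sheet:
  Assets:      Securities +$423B, Loans to banks −$59B
  Liabilities: Bank reserves −$35B, Currency in circulation +$399B
Commercial banking system:
  Assets:      Reserves at CB −$35B, Securities −$441B
  Liabilities: Checkable deposits −$417B, Borrowings from CB −$59B
So the change in checkable deposits held by the non-bank public at commercial banks is -$417 billion.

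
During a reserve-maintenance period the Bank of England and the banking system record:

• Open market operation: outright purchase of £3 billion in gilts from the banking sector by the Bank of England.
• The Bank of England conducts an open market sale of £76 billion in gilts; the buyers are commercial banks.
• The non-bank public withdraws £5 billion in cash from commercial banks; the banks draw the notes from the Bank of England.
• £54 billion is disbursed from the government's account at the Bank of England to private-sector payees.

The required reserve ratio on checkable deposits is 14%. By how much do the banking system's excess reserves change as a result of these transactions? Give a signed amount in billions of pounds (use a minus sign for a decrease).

-£30.86 billion

OMO purchase (from banks) £3 billion: reserves +£3B, deposits 0.
OMO sale (to banks) £76 billion: reserves −£76B, deposits 0.
Currency withdrawal £5 billion: reserves −£5B, deposits −£5B.
Government spending £54 billion: reserves +£54B, deposits +£54B.
Totals: Δreserves = −£24B, Δdeposits = +£49B.
Δrequired reserves = 14% × +£49B = +£6.86B.
Δexcess reserves = Δreserves − Δrequired = −£24B − (+£6.86B) = -£30.86 billion.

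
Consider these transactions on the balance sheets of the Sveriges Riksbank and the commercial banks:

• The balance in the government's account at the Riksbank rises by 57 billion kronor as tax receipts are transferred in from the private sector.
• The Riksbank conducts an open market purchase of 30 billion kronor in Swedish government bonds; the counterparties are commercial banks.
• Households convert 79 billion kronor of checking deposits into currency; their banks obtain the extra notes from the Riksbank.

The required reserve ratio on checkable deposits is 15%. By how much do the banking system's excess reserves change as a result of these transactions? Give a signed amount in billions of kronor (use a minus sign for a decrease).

Government account inflow 57 billion kronor: reserves −57B, deposits −57B.
OMO purchase (from banks) 30 billion kronor: reserves +30B, deposits 0.
Currency withdrawal 79 billion kronor: reserves −79B, deposits −79B.
Totals: Δreserves = −106B, Δdeposits = −136B.
Δrequired reserves = 15% × −136B = −20.4B.
Δexcess reserves = Δreserves − Δrequired = −106B − (−20.4B) = -85.6 billion.

-85.6 billion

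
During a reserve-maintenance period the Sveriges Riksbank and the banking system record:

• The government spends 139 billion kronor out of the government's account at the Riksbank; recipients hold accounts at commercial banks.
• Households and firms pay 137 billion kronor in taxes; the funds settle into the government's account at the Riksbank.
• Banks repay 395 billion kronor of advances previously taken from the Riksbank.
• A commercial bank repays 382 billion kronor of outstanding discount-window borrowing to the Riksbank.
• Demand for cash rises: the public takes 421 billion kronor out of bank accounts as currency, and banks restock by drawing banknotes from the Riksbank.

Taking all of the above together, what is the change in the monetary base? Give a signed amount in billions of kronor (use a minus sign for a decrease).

-775 billion

Government spending 139 billion kronor: a non-base liability converts back to reserves → +139B.
Government account inflow 137 billion kronor: reserves shift to a non-base liability → −137B.
Discount-window repayment 395 billion kronor: Riksbank balance sheet contracts → −395B.
Discount-window repayment 382 billion kronor: Riksbank balance sheet contracts → −382B.
Currency withdrawal 421 billion kronor: just a shift between currency and reserves — both are base money → 0.
Net: 139 − 137 − 395 − 382 + 0 = -775 billion.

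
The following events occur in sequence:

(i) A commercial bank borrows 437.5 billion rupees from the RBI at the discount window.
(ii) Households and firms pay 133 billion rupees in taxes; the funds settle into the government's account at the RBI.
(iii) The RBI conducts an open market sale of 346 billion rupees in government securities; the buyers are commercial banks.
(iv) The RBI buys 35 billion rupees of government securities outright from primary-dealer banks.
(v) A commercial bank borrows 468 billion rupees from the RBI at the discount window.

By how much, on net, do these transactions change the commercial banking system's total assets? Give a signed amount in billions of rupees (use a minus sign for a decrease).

+772.5 billion

Discount-window loan 437.5 billion rupees: bank balance sheets expand → +437.5B.
Government account inflow 133 billion rupees: bank balance sheets shrink → −133B.
OMO sale (to banks) 346 billion rupees: just an asset swap on bank balance sheets → 0.
OMO purchase (from banks) 35 billion rupees: just an asset swap on bank balance sheets → 0.
Discount-window loan 468 billion rupees: bank balance sheets expand → +468B.
Net: 437.5 − 133 + 0 + 0 + 468 = +772.5 billion.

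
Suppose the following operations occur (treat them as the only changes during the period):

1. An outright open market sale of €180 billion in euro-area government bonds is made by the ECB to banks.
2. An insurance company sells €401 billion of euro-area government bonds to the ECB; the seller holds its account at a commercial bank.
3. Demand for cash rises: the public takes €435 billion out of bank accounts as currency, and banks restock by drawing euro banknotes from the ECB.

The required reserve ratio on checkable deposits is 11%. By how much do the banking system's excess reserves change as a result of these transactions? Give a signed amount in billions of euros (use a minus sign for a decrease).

OMO sale (to banks) €180 billion: reserves −€180B, deposits 0.
Asset purchase (from non-banks) €401 billion: reserves +€401B, deposits +€401B.
Currency withdrawal €435 billion: reserves −€435B, deposits −€435B.
Totals: Δreserves = −€214B, Δdeposits = −€34B.
Δrequired reserves = 11% × −€34B = −€3.74B.
Δexcess reserves = Δreserves − Δrequired = −€214B − (−€3.74B) = -€210.26 billion.

-€210.26 billion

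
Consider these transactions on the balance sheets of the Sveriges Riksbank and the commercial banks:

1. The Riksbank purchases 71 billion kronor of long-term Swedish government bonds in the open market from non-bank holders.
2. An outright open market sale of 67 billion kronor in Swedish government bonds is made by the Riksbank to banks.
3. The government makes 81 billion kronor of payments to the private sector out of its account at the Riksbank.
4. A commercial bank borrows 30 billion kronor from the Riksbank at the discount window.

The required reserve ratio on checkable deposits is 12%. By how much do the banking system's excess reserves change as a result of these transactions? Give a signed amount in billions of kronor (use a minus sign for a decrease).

+96.76 billion

Asset purchase (from non-banks) 71 billion kronor: reserves +71B, deposits +71B.
OMO sale (to banks) 67 billion kronor: reserves −67B, deposits 0.
Government spending 81 billion kronor: reserves +81B, deposits +81B.
Discount-window loan 30 billion kronor: reserves +30B, deposits 0.
Totals: Δreserves = +115B, Δdeposits = +152B.
Δrequired reserves = 12% × +152B = +18.24B.
Δexcess reserves = Δreserves − Δrequired = +115B − (+18.24B) = +96.76 billion.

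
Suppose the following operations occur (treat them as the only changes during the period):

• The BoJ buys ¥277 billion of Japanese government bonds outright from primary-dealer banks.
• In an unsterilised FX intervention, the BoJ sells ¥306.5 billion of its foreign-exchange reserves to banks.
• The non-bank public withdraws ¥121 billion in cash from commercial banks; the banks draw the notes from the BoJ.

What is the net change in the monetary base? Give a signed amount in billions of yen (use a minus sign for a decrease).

-¥29.5 billion

OMO purchase (from banks) ¥277 billion: BoJ balance sheet expands → +¥277B.
FX sale ¥306.5 billion: BoJ balance sheet contracts → −¥306.5B.
Currency withdrawal ¥121 billion: just a shift between currency and reserves — both are base money → 0.
Net: 277 − 306.5 + 0 = -¥29.5 billion.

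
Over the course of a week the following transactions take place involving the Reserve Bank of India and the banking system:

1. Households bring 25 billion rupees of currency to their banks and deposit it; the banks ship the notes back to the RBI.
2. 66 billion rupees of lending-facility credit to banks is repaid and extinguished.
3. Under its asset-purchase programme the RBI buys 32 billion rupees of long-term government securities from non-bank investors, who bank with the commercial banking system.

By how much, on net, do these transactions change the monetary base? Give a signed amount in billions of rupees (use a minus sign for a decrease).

RBI balance sheet:
  Assets:      Securities +32B, Loans to banks −66B
  Liabilities: Bank reserves −9B, Currency in circulation −25B
Monetary base = currency + reserves: −25B + (−9B) = -34 billion.

-34 billion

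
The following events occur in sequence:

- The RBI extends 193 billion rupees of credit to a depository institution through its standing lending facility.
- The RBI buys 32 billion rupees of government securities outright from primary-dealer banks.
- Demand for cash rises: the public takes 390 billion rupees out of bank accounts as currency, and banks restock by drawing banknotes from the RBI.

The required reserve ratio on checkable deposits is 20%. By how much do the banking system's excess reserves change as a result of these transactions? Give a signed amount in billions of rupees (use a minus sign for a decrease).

Discount-window loan 193 billion rupees: reserves +193B, deposits 0.
OMO purchase (from banks) 32 billion rupees: reserves +32B, deposits 0.
Currency withdrawal 390 billion rupees: reserves −390B, deposits −390B.
Totals: Δreserves = −165B, Δdeposits = −390B.
Δrequired reserves = 20% × −390B = −78B.
Δexcess reserves = Δreserves − Δrequired = −165B − (−78B) = -87 billion.

-87 billion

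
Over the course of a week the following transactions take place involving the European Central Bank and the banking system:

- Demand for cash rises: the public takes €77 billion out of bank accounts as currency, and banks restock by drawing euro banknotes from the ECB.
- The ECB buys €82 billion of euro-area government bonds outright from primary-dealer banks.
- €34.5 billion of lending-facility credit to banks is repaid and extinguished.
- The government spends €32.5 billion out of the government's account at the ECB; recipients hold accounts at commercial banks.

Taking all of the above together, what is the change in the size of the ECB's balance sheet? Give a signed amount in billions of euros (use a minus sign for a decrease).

ECB balance sheet:
  Assets:      Securities +€82B, Loans to banks −€34.5B
  Liabilities: Bank reserves +€3B, Currency in circulation +€77B, Government deposits −€32.5B
Commercial banking system:
  Assets:      Reserves at CB +€3B, Securities −€82B
  Liabilities: Checkable deposits −€44.5B, Borrowings from CB −€34.5B
Change in total ECB assets = +€47.5 billion.

+€47.5 billion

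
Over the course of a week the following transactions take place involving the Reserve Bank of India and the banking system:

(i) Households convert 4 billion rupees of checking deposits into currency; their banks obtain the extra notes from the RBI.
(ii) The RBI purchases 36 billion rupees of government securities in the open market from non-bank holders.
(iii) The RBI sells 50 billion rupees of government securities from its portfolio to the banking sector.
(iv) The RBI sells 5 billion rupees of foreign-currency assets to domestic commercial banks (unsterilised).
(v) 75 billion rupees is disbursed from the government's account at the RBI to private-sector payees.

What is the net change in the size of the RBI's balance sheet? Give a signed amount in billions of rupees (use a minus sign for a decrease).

RBI balance sheet:
  Assets:      Securities −14B, Foreign assets −5B
  Liabilities: Bank reserves +52B, Currency in circulation +4B, Government deposits −75B
Commercial banking system:
  Assets:      Reserves at CB +52B, Securities +50B, Foreign assets +5B
  Liabilities: Checkable deposits +107B
Change in total RBI assets = -19 billion.

-19 billion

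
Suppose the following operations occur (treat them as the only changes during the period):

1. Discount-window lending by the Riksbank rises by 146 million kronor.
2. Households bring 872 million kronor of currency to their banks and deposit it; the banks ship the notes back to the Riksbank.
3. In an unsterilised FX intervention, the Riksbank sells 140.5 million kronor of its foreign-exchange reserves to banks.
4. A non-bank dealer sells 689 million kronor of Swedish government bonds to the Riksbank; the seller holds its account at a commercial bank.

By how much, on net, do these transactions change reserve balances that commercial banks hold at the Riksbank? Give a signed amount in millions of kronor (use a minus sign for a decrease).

+1566.5 million

Riksbank balance sheet:
  Assets:      Securities +689M, Loans to banks +146M, Foreign assets −140.5M
  Liabilities: Bank reserves +1566.5M, Currency in circulation −872M
So the change in reserve balances that commercial banks hold at the Riksbank is +1566.5 million.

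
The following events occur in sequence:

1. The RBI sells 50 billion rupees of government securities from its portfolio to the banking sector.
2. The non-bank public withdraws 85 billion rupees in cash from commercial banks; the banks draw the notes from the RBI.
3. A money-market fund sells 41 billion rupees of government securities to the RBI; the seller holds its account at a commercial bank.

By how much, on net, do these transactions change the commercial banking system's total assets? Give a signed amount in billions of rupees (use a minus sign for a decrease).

-44 billion

OMO sale (to banks) 50 billion rupees: just an asset swap on bank balance sheets → 0.
Currency withdrawal 85 billion rupees: bank balance sheets shrink → −85B.
Asset purchase (from non-banks) 41 billion rupees: bank balance sheets expand → +41B.
Net: 0 − 85 + 41 = -44 billion.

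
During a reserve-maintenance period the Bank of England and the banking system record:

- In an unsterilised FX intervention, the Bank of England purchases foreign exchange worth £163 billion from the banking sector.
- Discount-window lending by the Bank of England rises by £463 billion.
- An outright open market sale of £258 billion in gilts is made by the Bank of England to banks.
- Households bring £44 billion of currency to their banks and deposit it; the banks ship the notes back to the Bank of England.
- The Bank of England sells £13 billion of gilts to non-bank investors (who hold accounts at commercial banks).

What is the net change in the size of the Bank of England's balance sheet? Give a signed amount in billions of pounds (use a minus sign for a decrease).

Bank of England balance sheet:
  Assets:      Securities −£271B, Loans to banks +£463B, Foreign assets +£163B
  Liabilities: Bank reserves +£399B, Currency in circulation −£44B
Change in total Bank of England assets = +£355 billion.

+£355 billion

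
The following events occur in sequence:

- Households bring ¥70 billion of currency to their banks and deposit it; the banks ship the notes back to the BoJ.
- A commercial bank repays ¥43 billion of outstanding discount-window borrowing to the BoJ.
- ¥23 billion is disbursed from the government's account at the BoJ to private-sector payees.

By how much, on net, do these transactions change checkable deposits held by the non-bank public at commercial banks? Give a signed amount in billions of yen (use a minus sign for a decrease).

+¥93 billion

Currency deposit ¥70 billion: non-bank counterparties' bank balances rise → +¥70B.
Discount-window repayment ¥43 billion: the counterparty is a bank, so public deposits are unchanged → 0.
Government spending ¥23 billion: non-bank counterparties' bank balances rise → +¥23B.
Net: 70 + 0 + 23 = +¥93 billion.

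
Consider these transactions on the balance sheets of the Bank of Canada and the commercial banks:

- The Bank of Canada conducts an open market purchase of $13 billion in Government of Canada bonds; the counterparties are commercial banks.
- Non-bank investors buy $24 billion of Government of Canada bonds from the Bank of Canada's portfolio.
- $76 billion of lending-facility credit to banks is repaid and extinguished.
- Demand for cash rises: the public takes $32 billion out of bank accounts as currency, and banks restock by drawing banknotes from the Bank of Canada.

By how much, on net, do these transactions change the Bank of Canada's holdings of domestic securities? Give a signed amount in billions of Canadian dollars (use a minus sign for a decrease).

-$11 billion

OMO purchase (from banks) $13 billion: securities added to the Bank of Canada's portfolio → +$13B.
Asset sale (to non-banks) $24 billion: securities removed from the Bank of Canada's portfolio → −$24B.
Discount-window repayment $76 billion: the Bank of Canada's securities portfolio is untouched → 0.
Currency withdrawal $32 billion: the Bank of Canada's securities portfolio is untouched → 0.
Net: 13 − 24 + 0 + 0 = -$11 billion.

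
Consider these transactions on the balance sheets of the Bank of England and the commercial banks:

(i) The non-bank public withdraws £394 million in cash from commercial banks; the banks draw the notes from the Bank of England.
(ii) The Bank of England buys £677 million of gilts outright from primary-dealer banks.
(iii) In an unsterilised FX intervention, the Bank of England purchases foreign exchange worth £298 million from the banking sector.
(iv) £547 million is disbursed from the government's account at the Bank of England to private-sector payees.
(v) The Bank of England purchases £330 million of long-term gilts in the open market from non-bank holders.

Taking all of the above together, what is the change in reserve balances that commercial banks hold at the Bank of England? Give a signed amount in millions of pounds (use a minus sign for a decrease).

Currency withdrawal £394 million: banks swap reserves for currency → −£394M.
OMO purchase (from banks) £677 million: the Bank of England pays by crediting reserve accounts → +£677M.
FX purchase £298 million: the Bank of England pays by crediting reserve accounts → +£298M.
Government spending £547 million: government payments flow into bank reserve accounts → +£547M.
Asset purchase (from non-banks) £330 million: the Bank of England pays by crediting reserve accounts → +£330M.
Net: −394 + 677 + 298 + 547 + 330 = +£1458 million.

+£1458 million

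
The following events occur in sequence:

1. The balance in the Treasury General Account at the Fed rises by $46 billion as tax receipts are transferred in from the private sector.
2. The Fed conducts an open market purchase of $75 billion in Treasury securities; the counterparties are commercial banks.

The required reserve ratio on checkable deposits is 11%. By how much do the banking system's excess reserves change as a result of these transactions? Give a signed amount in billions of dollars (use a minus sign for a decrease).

Government account inflow $46 billion: reserves −$46B, deposits −$46B.
OMO purchase (from banks) $75 billion: reserves +$75B, deposits 0.
Totals: Δreserves = +$29B, Δdeposits = −$46B.
Δrequired reserves = 11% × −$46B = −$5.06B.
Δexcess reserves = Δreserves − Δrequired = +$29B − (−$5.06B) = +$34.06 billion.

+$34.06 billion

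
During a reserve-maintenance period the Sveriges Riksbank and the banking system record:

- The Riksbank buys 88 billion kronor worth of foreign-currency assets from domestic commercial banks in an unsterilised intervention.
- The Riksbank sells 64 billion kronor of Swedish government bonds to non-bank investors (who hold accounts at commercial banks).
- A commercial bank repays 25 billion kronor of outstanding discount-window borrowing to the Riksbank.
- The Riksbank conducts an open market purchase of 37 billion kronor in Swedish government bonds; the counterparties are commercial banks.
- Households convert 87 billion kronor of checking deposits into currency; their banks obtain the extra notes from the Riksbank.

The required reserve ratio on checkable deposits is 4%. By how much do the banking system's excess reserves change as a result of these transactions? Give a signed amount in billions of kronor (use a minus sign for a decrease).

-44.96 billion

FX purchase 88 billion kronor: reserves +88B, deposits 0.
Asset sale (to non-banks) 64 billion kronor: reserves −64B, deposits −64B.
Discount-window repayment 25 billion kronor: reserves −25B, deposits 0.
OMO purchase (from banks) 37 billion kronor: reserves +37B, deposits 0.
Currency withdrawal 87 billion kronor: reserves −87B, deposits −87B.
Totals: Δreserves = −51B, Δdeposits = −151B.
Δrequired reserves = 4% × −151B = −6.04B.
Δexcess reserves = Δreserves − Δrequired = −51B − (−6.04B) = -44.96 billion.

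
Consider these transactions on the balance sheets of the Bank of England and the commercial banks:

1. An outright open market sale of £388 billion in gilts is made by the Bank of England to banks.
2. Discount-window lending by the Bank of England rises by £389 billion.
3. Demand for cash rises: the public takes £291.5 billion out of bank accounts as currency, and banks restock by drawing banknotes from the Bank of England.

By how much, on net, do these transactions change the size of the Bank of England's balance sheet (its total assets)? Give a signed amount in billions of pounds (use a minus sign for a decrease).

+£1 billion

OMO sale (to banks) £388 billion: a Bank of England asset is shed → −£388B.
Discount-window loan £389 billion: a Bank of England asset is acquired → +£389B.
Currency withdrawal £291.5 billion: only the composition of liabilities changes → 0.
Net: −388 + 389 + 0 = +£1 billion.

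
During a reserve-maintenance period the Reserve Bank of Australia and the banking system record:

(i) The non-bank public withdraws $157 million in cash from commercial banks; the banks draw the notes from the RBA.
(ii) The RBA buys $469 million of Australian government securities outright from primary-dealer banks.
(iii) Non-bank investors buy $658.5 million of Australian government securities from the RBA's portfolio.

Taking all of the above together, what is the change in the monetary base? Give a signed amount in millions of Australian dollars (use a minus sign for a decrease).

-$189.5 million

Currency withdrawal $157 million: just a shift between currency and reserves — both are base money → 0.
OMO purchase (from banks) $469 million: RBA balance sheet expands → +$469M.
Asset sale (to non-banks) $658.5 million: RBA balance sheet contracts → −$658.5M.
Net: 0 + 469 − 658.5 = -$189.5 million.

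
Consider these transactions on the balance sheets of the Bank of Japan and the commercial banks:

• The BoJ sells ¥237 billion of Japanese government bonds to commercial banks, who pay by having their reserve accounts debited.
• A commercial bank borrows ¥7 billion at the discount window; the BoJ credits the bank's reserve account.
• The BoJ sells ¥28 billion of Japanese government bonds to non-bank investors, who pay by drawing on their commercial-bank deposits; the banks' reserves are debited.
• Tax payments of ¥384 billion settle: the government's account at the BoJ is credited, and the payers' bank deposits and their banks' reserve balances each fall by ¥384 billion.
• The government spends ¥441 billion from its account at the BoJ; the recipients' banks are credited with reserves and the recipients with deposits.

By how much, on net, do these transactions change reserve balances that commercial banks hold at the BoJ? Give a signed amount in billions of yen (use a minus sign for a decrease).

OMO sale (to banks) ¥237 billion: the buying banks pay out of their reserve balances → −¥237B.
Discount-window loan ¥7 billion: the loan is credited to the bank's reserve account → +¥7B.
Asset sale (to non-banks) ¥28 billion: the non-bank buyers' banks settle from reserves → −¥28B.
Government account inflow ¥384 billion: funds move from bank reserves into the government account → −¥384B.
Government spending ¥441 billion: government payments flow into bank reserve accounts → +¥441B.
Net: −237 + 7 − 28 − 384 + 441 = -¥201 billion.

-¥201 billion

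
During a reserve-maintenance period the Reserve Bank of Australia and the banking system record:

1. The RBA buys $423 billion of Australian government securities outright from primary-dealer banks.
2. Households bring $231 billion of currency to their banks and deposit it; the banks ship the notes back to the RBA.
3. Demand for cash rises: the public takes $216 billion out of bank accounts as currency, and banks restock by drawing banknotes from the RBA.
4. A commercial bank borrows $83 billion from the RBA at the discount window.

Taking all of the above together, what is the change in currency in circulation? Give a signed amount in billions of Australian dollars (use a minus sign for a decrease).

-$15 billion

OMO purchase (from banks) $423 billion: no currency enters or leaves circulation → 0.
Currency deposit $231 billion: notes return to the central bank → −$231B.
Currency withdrawal $216 billion: notes leave the central bank → +$216B.
Discount-window loan $83 billion: no currency enters or leaves circulation → 0.
Net: 0 − 231 + 216 + 0 = -$15 billion.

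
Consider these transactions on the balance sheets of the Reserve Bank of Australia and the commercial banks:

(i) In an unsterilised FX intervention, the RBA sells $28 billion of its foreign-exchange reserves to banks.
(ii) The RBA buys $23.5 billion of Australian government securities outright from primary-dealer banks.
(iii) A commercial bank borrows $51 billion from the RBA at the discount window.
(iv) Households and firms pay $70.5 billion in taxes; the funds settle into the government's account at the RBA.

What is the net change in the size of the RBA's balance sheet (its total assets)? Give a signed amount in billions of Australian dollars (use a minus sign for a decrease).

RBA balance sheet:
  Assets:      Securities +$23.5B, Loans to banks +$51B, Foreign assets −$28B
  Liabilities: Bank reserves −$24B, Government deposits +$70.5B
Commercial banking system:
  Assets:      Reserves at CB −$24B, Securities −$23.5B, Foreign assets +$28B
  Liabilities: Checkable deposits −$70.5B, Borrowings from CB +$51B
Change in total RBA assets = +$46.5 billion.

+$46.5 billion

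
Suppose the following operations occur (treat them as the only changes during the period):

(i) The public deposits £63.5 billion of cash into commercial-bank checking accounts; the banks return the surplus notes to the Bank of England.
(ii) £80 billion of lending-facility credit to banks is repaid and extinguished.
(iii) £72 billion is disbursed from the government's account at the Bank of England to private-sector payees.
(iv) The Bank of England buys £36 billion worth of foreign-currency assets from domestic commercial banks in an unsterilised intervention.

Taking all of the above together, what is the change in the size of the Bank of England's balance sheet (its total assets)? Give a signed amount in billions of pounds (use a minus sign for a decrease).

-£44 billion

Currency deposit £63.5 billion: only the composition of liabilities changes → 0.
Discount-window repayment £80 billion: a Bank of England asset is shed → −£80B.
Government spending £72 billion: only the composition of liabilities changes → 0.
FX purchase £36 billion: a Bank of England asset is acquired → +£36B.
Net: 0 − 80 + 0 + 36 = -£44 billion.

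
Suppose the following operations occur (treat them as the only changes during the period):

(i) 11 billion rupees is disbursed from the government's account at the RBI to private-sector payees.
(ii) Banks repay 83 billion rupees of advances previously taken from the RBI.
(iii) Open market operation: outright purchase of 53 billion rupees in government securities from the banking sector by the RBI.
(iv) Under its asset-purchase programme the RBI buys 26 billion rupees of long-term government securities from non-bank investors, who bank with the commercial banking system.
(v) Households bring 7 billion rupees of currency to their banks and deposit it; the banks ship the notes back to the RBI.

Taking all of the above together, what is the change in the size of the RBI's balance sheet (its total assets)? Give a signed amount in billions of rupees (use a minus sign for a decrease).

-4 billion

Government spending 11 billion rupees: only the composition of liabilities changes → 0.
Discount-window repayment 83 billion rupees: an RBI asset is shed → −83B.
OMO purchase (from banks) 53 billion rupees: an RBI asset is acquired → +53B.
Asset purchase (from non-banks) 26 billion rupees: an RBI asset is acquired → +26B.
Currency deposit 7 billion rupees: only the composition of liabilities changes → 0.
Net: 0 − 83 + 53 + 26 + 0 = -4 billion.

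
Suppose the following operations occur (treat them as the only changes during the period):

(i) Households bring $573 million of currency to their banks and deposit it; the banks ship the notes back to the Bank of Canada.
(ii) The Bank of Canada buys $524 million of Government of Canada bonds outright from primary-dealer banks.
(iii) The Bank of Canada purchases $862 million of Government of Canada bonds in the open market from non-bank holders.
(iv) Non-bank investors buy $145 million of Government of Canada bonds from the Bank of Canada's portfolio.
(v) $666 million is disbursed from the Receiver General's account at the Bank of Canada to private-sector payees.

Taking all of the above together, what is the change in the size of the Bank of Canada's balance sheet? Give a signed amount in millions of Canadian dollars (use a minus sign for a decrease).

+$1241 million

Currency deposit $573 million: only the composition of liabilities changes → 0.
OMO purchase (from banks) $524 million: a Bank of Canada asset is acquired → +$524M.
Asset purchase (from non-banks) $862 million: a Bank of Canada asset is acquired → +$862M.
Asset sale (to non-banks) $145 million: a Bank of Canada asset is shed → −$145M.
Government spending $666 million: only the composition of liabilities changes → 0.
Net: 0 + 524 + 862 − 145 + 0 = +$1241 million.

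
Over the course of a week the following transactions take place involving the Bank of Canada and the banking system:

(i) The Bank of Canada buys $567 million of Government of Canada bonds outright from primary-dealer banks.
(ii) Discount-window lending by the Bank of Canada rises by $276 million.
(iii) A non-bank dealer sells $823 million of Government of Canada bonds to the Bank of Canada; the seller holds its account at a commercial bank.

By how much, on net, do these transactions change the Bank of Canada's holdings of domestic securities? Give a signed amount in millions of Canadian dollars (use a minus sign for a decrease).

+$1390 million

Bank of Canada balance sheet:
  Assets:      Securities +$1390M, Loans to banks +$276M
  Liabilities: Bank reserves +$1666M
Commercial banking system:
  Assets:      Reserves at CB +$1666M, Securities −$567M
  Liabilities: Checkable deposits +$823M, Borrowings from CB +$276M
So the change in the Bank of Canada's holdings of domestic securities is +$1390 million.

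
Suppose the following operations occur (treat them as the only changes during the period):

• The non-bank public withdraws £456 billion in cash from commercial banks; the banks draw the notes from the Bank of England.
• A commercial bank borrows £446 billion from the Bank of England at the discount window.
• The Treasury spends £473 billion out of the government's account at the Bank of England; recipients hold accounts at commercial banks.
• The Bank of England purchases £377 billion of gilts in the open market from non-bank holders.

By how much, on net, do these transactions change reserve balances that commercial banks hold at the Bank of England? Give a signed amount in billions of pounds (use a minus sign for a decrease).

+£840 billion

Currency withdrawal £456 billion: banks swap reserves for currency → −£456B.
Discount-window loan £446 billion: the loan is credited to the bank's reserve account → +£446B.
Government spending £473 billion: government payments flow into bank reserve accounts → +£473B.
Asset purchase (from non-banks) £377 billion: the Bank of England pays by crediting reserve accounts → +£377B.
Net: −456 + 446 + 473 + 377 = +£840 billion.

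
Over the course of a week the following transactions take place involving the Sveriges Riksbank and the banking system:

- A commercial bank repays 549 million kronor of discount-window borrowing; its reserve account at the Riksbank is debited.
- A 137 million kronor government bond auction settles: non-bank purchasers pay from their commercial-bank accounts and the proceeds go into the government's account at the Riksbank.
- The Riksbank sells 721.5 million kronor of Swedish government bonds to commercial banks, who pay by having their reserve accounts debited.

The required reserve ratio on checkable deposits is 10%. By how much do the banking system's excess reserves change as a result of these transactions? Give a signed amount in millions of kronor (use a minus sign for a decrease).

Discount-window repayment 549 million kronor: reserves −549M, deposits 0.
Government account inflow 137 million kronor: reserves −137M, deposits −137M.
OMO sale (to banks) 721.5 million kronor: reserves −721.5M, deposits 0.
Totals: Δreserves = −1407.5M, Δdeposits = −137M.
Δrequired reserves = 10% × −137M = −13.7M.
Δexcess reserves = Δreserves − Δrequired = −1407.5M − (−13.7M) = -1393.8 million.

-1393.8 million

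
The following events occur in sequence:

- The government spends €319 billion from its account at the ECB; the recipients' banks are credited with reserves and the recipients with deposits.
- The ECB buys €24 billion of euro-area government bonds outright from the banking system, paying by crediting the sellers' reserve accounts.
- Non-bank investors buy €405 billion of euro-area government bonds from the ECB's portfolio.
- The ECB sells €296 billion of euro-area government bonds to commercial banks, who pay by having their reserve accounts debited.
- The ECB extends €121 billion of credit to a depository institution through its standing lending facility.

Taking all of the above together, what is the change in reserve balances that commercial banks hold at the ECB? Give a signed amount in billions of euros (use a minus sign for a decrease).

-€237 billion

Government spending €319 billion: government payments flow into bank reserve accounts → +€319B.
OMO purchase (from banks) €24 billion: the ECB pays by crediting reserve accounts → +€24B.
Asset sale (to non-banks) €405 billion: the non-bank buyers' banks settle from reserves → −€405B.
OMO sale (to banks) €296 billion: the buying banks pay out of their reserve balances → −€296B.
Discount-window loan €121 billion: the loan is credited to the bank's reserve account → +€121B.
Net: 319 + 24 − 405 − 296 + 121 = -€237 billion.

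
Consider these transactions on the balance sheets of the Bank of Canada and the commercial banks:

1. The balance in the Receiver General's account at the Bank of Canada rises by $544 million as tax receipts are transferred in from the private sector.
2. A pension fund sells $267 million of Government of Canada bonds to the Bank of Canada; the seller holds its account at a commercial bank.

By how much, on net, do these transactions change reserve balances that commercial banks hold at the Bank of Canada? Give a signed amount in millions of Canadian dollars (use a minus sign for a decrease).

Bank of Canada balance sheet:
  Assets:      Securities +$267M
  Liabilities: Bank reserves −$277M, Government deposits +$544M
Commercial banking system:
  Assets:      Reserves at CB −$277M
  Liabilities: Checkable deposits −$277M
So the change in reserve balances that commercial banks hold at the Bank of Canada is -$277 million.

-$277 million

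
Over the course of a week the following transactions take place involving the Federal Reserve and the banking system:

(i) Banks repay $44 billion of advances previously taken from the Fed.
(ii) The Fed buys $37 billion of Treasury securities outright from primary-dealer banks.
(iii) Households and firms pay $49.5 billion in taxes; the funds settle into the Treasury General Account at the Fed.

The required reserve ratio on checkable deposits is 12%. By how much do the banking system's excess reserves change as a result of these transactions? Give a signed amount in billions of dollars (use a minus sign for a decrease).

Discount-window repayment $44 billion: reserves −$44B, deposits 0.
OMO purchase (from banks) $37 billion: reserves +$37B, deposits 0.
Government account inflow $49.5 billion: reserves −$49.5B, deposits −$49.5B.
Totals: Δreserves = −$56.5B, Δdeposits = −$49.5B.
Δrequired reserves = 12% × −$49.5B = −$5.94B.
Δexcess reserves = Δreserves − Δrequired = −$56.5B − (−$5.94B) = -$50.56 billion.

-$50.56 billion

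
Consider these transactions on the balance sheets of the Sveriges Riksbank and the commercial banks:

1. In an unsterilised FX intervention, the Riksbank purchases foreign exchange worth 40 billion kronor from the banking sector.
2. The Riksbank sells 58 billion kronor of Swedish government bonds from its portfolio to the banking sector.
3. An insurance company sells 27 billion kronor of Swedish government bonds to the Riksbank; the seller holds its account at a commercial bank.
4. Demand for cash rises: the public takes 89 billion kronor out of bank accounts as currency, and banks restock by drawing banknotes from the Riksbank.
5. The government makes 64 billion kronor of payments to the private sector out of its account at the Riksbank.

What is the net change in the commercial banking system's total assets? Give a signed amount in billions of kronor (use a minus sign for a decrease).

+2 billion

Riksbank balance sheet:
  Assets:      Securities −31B, Foreign assets +40B
  Liabilities: Bank reserves −16B, Currency in circulation +89B, Government deposits −64B
Commercial banking system:
  Assets:      Reserves at CB −16B, Securities +58B, Foreign assets −40B
  Liabilities: Checkable deposits +2B
Change in total bank assets = +2 billion.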